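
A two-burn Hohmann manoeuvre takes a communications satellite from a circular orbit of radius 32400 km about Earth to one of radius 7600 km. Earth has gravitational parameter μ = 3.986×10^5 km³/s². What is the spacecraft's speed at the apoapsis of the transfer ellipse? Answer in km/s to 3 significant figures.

v = 2.16 km/s

Transfer-ellipse semi-major axis a_t = (r₁ + r₂)/2 = (32400 + 7600)/2 = 20000 km.
The apoapsis of the transfer ellipse is at r = 32400 km.
Vis-viva: v = √[μ(2/r − 1/a_t)] = √[3.986×10^5 × (2/32400 − 1/20000)] = 2.162 km/s.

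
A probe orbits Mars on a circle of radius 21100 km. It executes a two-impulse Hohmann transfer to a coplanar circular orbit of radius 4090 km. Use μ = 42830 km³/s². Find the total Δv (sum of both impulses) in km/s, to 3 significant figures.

Δv = 1.57 km/s

The Hohmann ellipse has a_t = (r₁ + r₂)/2 = 12595 km.
At r₁ the circular-orbit speed is v₁ = √(μ/r₁) = 1.4247 km/s.
On the transfer ellipse at r₁, vis-viva equation gives v_a = √[μ(2/r₁ − 1/a_t)] = 0.81189 km/s.
First burn Δv₁ = |v_a − v₁| = 0.6128 km/s.
Circular speed at r₂: v₂ = √(μ/r₂) = 3.23603 km/s.
Transfer-orbit speed at r₂: v_p = √[μ(2/r₂ − 1/a_t)] = 4.18846 km/s.
Second burn Δv₂ = |v₂ − v_p| = 0.9524 km/s.
Δv = Δv₁ + Δv₂ = 0.6128 + 0.9524 = 1.565 km/s.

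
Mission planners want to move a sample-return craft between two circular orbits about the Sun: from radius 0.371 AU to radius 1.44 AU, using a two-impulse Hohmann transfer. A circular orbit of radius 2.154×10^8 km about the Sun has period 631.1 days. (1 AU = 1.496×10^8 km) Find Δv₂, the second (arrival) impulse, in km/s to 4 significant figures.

Δv₂ = 8.933 km/s

From Kepler's third law T² = 4π²r³/μ at r = 2.154×10^8 km, T = 631.1 days = 631.1 × 86400 s = 5.452704×10^7 s: μ = 4π²r³/T² = 1.32701×10^11 km³/s².
In km: r₁ = 0.371 × 1.496×10^8 = 5.55016×10^7 km; r₂ = 1.44 × 1.496×10^8 = 2.15424×10^8 km.
Transfer-ellipse semi-major axis a_t = (r₁ + r₂)/2 = (5.55016×10^7 + 2.15424×10^8)/2 = 1.354628×10^8 km.
Circular speed at r = 2.15424×10^8 km: v_c = √(μ/r) = 24.8193 km/s.
Vis-viva on the transfer ellipse at r = 2.15424×10^8 km gives v_t = √[μ(2/r − 1/a_t)] = 15.8866 km/s.
Δv₂ = |v_t − v_c| = |15.8866 − 24.8193| = 8.933 km/s.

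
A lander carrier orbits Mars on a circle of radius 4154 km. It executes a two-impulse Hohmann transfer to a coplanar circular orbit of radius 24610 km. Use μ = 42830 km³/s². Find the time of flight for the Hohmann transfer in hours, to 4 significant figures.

t = 7.273 hours

The Hohmann ellipse has a_t = (r₁ + r₂)/2 = 14382 km.
By Kepler's third law the transfer-orbit period is T = 2π√(a_t³/μ), so t = T/2 = 26182 s.
Converting: 26182 s ÷ 3600 s/hour = 7.273 hours.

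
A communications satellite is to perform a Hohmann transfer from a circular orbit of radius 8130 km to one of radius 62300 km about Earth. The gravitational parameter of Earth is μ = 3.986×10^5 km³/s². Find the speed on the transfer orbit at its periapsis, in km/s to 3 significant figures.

Semi-major axis of the transfer orbit: a_t = (8130 + 62300)/2 = 35215 km.
The periapsis of the transfer ellipse is at r = 8130 km.
Applying v² = μ(2/r − 1/a_t): v = 9.313 km/s.

v = 9.31 km/s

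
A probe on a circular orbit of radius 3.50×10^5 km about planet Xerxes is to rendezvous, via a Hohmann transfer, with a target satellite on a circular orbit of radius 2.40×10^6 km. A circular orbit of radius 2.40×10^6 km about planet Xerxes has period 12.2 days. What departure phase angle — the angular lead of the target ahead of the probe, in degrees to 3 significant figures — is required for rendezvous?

From Kepler's third law T² = 4π²r³/μ at r = 2.40×10^6 km, T = 12.2 days = 12.2 × 86400 s = 1.05408×10^6 s: μ = 4π²r³/T² = 4.91186×10^8 km³/s².
Semi-major axis of the transfer orbit: a_t = (3.500×10^5 + 2.400×10^6)/2 = 1.375×10^6 km.
Transfer time t = π√(a_t³/μ) = 2.2855×10^5 s.
The target's mean motion on its circular orbit is ω₂ = √(μ/r₂³) = 5.9608×10^-6 rad/s.
Angle swept by the target during transfer: ω₂·t = 1.36234 rad = 78.06°.
Arrival is 180° from departure on the ellipse, so φ = 180° − 78.06° = 102°.

φ = 102°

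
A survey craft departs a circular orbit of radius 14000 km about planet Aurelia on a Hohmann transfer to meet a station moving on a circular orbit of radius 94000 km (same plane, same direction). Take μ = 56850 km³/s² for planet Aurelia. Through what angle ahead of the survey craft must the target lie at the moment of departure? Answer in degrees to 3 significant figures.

φ = 102°

Transfer-ellipse semi-major axis a_t = (r₁ + r₂)/2 = (14000 + 94000)/2 = 54000 km.
The half-period of the transfer ellipse is t = π√(a_t³/μ) = 1.6534×10^5 s.
Target angular speed ω₂ = √(μ/r₂³) = 8.2732×10^-6 rad/s.
Angle swept by the target during transfer: ω₂·t = 1.3679 rad = 78.37°.
The survey craft traverses 180° on the transfer ellipse, so the target must lead by 180° − 78.37° = 102°.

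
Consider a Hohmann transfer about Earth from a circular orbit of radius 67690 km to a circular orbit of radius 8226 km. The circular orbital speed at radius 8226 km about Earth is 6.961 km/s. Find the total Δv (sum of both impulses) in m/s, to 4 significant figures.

Δv = 3632 m/s

From the circular-orbit relation v² = μ/r at r = 8226 km: μ = v²r = (6.961)² × 8226 = 3.98595×10^5 km³/s².
Transfer-ellipse semi-major axis a_t = (r₁ + r₂)/2 = (67690 + 8226)/2 = 37958 km.
At r₁ the circular-orbit speed is v₁ = √(μ/r₁) = 2.427 km/s.
Transfer-orbit speed at r₁ (vis-viva equation): v_a = √[μ(2/r₁ − 1/a_t)] = 1.130 km/s.
First burn Δv₁ = |v_a − v₁| = 1.297 km/s.
Circular speed at r₂: v₂ = √(μ/r₂) = 6.961 km/s.
Transfer-orbit speed at r₂: v_p = √[μ(2/r₂ − 1/a_t)] = 9.296 km/s.
Second burn Δv₂ = |v₂ − v_p| = 2.335 km/s.
Total Δv = Δv₁ + Δv₂ = 3.632 km/s.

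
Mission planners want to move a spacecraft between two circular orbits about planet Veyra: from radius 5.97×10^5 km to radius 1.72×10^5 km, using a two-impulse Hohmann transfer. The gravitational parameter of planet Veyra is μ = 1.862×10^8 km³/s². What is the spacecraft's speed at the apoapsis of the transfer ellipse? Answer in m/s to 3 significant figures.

v = 11800 m/s

Semi-major axis of the transfer orbit: a_t = (5.970×10^5 + 1.720×10^5)/2 = 3.845×10^5 km.
The apoapsis of the transfer ellipse is at r = 5.970×10^5 km.
From the vis-viva equation, v = √[μ(2/r − 1/a_t)] = 11.81 km/s.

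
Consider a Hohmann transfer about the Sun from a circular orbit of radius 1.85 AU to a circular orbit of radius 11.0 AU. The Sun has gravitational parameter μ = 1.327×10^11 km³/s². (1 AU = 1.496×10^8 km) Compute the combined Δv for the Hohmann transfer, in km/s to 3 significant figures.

In km: r₁ = 1.85 × 1.496×10^8 = 2.7676×10^8 km; r₂ = 11.0 × 1.496×10^8 = 1.6456×10^9 km.
Transfer-ellipse semi-major axis a_t = (r₁ + r₂)/2 = (2.7676×10^8 + 1.6456×10^9)/2 = 9.6118×10^8 km.
Circular speed at r₁: v₁ = √(μ/r₁) = √(1.327×10^11/2.7676×10^8) = 21.8970 km/s.
On the transfer ellipse at r₁, vis-viva equation gives v_p = √[μ(2/r₁ − 1/a_t)] = 28.6513 km/s.
First burn Δv₁ = |v_p − v₁| = 6.7543 km/s.
Circular speed at r₂: v₂ = √(μ/r₂) = 8.9799 km/s.
Transfer-orbit speed at r₂: v_a = √[μ(2/r₂ − 1/a_t)] = 4.8186 km/s.
Second burn Δv₂ = |v₂ − v_a| = 4.1613 km/s.
Δv = Δv₁ + Δv₂ = 6.7543 + 4.1613 = 10.92 km/s.

Δv = 10.9 km/s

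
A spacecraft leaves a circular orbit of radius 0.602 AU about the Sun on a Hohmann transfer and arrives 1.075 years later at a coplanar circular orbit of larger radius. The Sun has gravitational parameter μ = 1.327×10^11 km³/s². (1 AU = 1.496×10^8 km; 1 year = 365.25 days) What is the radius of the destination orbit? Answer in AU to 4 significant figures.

r₂ = 2.729 AU

In km: r₁ = 0.602 × 1.496×10^8 = 9.00592×10^7 km.
Transfer time t = 1.075 years × 365.25 × 86400 s = 3.392442×10^7 s, and t = π√(a_t³/μ).
So a_t = (μ t²/π²)^(1/3) = (1.327×10^11 × (3.392442×10^7)² / π²)^(1/3) = 2.4919×10^8 km.
Since a_t = (r₁ + r₂)/2, r₂ = 2a_t − r₁ = 2×2.4919×10^8 − 9.00592×10^7 = 4.083208×10^8 km.
In AU: r₂ = 4.083208×10^8 / 1.496×10^8 = 2.729 AU.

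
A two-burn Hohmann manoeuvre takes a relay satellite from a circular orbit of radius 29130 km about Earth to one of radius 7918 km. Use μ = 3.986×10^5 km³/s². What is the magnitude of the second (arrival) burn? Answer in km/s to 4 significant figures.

The Hohmann ellipse has a_t = (r₁ + r₂)/2 = 18524 km.
Circular speed at r = 7918 km: v_c = √(μ/r) = 7.095 km/s.
Vis-viva on the transfer ellipse at r = 7918 km gives v_t = √[μ(2/r − 1/a_t)] = 8.897 km/s.
Δv₂ = |v_t − v_c| = |8.897 − 7.095| = 1.802 km/s.

Δv₂ = 1.802 km/s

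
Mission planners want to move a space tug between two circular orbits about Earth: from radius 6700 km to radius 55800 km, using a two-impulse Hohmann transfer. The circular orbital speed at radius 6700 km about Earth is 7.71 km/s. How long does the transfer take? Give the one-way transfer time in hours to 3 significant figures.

From the circular-orbit relation v² = μ/r at r = 6700 km: μ = v²r = (7.71)² × 6700 = 3.98275×10^5 km³/s².
Transfer-ellipse semi-major axis a_t = (r₁ + r₂)/2 = (6700 + 55800)/2 = 31250 km.
Transfer time t = π√(a_t³/μ) = π√((31250)³ / 3.98275×10^5) = 27500 s.
Converting: 27500 s ÷ 3600 s/hour = 7.64 hours.

t = 7.64 hours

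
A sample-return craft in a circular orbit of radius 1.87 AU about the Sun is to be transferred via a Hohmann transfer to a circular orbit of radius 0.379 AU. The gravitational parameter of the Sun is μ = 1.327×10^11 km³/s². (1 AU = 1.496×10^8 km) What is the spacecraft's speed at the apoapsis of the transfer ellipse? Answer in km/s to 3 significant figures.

In km: r₁ = 1.87 × 1.496×10^8 = 2.79752×10^8 km; r₂ = 0.379 × 1.496×10^8 = 5.66984×10^7 km.
Semi-major axis of the transfer orbit: a_t = (2.79752×10^8 + 5.66984×10^7)/2 = 1.682252×10^8 km.
The apoapsis of the transfer ellipse is at r = 2.79752×10^8 km.
From the vis-viva equation, v = √[μ(2/r − 1/a_t)] = 12.64 km/s.

v = 12.6 km/s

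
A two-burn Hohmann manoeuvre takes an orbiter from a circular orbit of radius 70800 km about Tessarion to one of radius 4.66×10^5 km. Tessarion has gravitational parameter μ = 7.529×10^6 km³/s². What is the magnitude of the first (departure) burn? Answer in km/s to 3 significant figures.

Δv₁ = 3.28 km/s

Transfer-ellipse semi-major axis a_t = (r₁ + r₂)/2 = (70800 + 4.660×10^5)/2 = 2.684×10^5 km.
Circular speed at r = 70800 km: v_c = √(μ/r) = 10.312 km/s.
Transfer-orbit speed at the same r (vis-viva, a = a_t): v_t = √[μ(2/r − 1/a_t)] = 13.588 km/s.
Δv₁ = |v_t − v_c| = |13.588 − 10.312| = 3.276 km/s.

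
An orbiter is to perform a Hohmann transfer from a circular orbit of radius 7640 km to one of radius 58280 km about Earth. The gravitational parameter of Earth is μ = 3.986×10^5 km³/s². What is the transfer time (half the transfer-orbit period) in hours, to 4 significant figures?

t = 8.271 hours

The Hohmann ellipse has a_t = (r₁ + r₂)/2 = 32960 km.
By Kepler's third law the transfer-orbit period is T = 2π√(a_t³/μ), so t = T/2 = 29776 s.
Converting: 29776 s ÷ 3600 s/hour = 8.271 hours.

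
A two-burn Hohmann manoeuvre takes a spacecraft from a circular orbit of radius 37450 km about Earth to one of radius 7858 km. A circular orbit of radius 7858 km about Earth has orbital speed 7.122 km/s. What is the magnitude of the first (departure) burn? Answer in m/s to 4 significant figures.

Δv₁ = 1341 m/s

From the circular-orbit relation v² = μ/r at r = 7858 km: μ = v²r = (7.122)² × 7858 = 3.98580×10^5 km³/s².
Transfer-ellipse semi-major axis a_t = (r₁ + r₂)/2 = (37450 + 7858)/2 = 22654 km.
Circular speed at r = 37450 km: v_c = √(μ/r) = 3.262 km/s.
Transfer-orbit speed at the same r (vis-viva, a = a_t): v_t = √[μ(2/r − 1/a_t)] = 1.921 km/s.
Δv₁ = |v_t − v_c| = |1.921 − 3.262| = 1.341 km/s.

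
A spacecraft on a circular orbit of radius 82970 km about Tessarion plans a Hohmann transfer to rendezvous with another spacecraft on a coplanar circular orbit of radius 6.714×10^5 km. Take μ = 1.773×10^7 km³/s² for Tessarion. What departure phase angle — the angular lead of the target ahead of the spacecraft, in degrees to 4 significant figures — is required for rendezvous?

Transfer-ellipse semi-major axis a_t = (r₁ + r₂)/2 = (82970 + 6.714×10^5)/2 = 3.77185×10^5 km.
The half-period of the transfer ellipse is t = π√(a_t³/μ) = 1.7283×10^5 s.
Target angular speed ω₂ = √(μ/r₂³) = 7.6539×10^-6 rad/s.
Angle swept by the target during transfer: ω₂·t = 1.3228 rad = 75.79°.
Arrival is 180° from departure on the ellipse, so φ = 180° − 75.79° = 104.2°.

φ = 104.2°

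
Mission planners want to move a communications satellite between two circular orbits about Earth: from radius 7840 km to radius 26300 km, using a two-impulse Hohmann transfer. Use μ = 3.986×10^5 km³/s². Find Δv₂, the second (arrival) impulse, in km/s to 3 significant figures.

Δv₂ = 1.25 km/s

The Hohmann ellipse has a_t = (r₁ + r₂)/2 = 17070 km.
Circular speed at r = 26300 km: v_c = √(μ/r) = 3.893 km/s.
Vis-viva on the transfer ellipse at r = 26300 km gives v_t = √[μ(2/r − 1/a_t)] = 2.638 km/s.
Δv₂ = |v_t − v_c| = |2.638 − 3.893| = 1.255 km/s.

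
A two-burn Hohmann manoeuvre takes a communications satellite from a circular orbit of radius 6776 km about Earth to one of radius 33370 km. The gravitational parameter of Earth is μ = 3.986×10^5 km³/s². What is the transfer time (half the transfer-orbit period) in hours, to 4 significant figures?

Transfer-ellipse semi-major axis a_t = (r₁ + r₂)/2 = (6776 + 33370)/2 = 20073 km.
Transfer time t = π√(a_t³/μ) = π√((20073)³ / 3.986×10^5) = 14150 s.
Converting: 14150 s ÷ 3600 s/hour = 3.931 hours.

t = 3.931 hours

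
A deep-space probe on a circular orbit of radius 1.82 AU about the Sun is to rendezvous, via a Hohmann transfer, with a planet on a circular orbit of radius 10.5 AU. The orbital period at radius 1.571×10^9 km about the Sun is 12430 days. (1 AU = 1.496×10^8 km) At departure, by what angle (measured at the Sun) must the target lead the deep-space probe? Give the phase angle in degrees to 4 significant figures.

φ = 99.12°

From Kepler's third law T² = 4π²r³/μ at r = 1.571×10^9 km, T = 12430 days = 12430 × 86400 s = 1.073952×10^9 s: μ = 4π²r³/T² = 1.32715×10^11 km³/s².
In km: r₁ = 1.82 × 1.496×10^8 = 2.72272×10^8 km; r₂ = 10.5 × 1.496×10^8 = 1.5708×10^9 km.
Semi-major axis of the transfer orbit: a_t = (2.72272×10^8 + 1.5708×10^9)/2 = 9.21536×10^8 km.
Transfer time t = π√(a_t³/μ) = 2.4125×10^8 s.
Target angular speed ω₂ = √(μ/r₂³) = 5.8516×10^-9 rad/s.
Angle swept by the target during transfer: ω₂·t = 1.4117 rad = 80.88°.
The deep-space probe traverses 180° on the transfer ellipse, so the target must lead by 180° − 80.88° = 99.12°.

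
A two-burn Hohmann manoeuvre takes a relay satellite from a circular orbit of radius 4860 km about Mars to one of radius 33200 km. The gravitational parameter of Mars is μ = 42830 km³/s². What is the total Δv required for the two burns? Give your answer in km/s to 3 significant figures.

Δv = 1.51 km/s

Semi-major axis of the transfer orbit: a_t = (4860 + 33200)/2 = 19030 km.
At r₁ the circular-orbit speed is v₁ = √(μ/r₁) = 2.9686288 km/s.
Transfer-orbit speed at r₁ (vis-viva): v_p = √[μ(2/r₁ − 1/a_t)] = 3.9210786 km/s.
First burn Δv₁ = |v_p − v₁| = 0.9524 km/s.
Circular speed at r₂: v₂ = √(μ/r₂) = 1.1358 km/s.
Transfer-orbit speed at r₂: v_a = √[μ(2/r₂ − 1/a_t)] = 0.57399 km/s.
Second burn Δv₂ = |v₂ − v_a| = 0.5618 km/s.
Total Δv = Δv₁ + Δv₂ = 1.514 km/s.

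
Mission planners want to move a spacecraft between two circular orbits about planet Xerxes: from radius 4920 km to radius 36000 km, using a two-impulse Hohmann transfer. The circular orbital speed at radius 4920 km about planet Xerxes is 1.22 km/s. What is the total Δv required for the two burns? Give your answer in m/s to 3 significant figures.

From the circular-orbit relation v² = μ/r at r = 4920 km: μ = v²r = (1.22)² × 4920 = 7322.93 km³/s².
The Hohmann ellipse has a_t = (r₁ + r₂)/2 = 20460 km.
Circular speed at r₁: v₁ = √(μ/r₁) = √(7322.93/4920) = 1.2200 km/s.
On the transfer ellipse at r₁, vis-viva equation gives v_p = √[μ(2/r₁ − 1/a_t)] = 1.6183 km/s.
First burn Δv₁ = |v_p − v₁| = 0.3983 km/s.
Circular speed at r₂: v₂ = √(μ/r₂) = 0.4510 km/s.
Transfer-orbit speed at r₂: v_a = √[μ(2/r₂ − 1/a_t)] = 0.2212 km/s.
Second burn Δv₂ = |v₂ − v_a| = 0.2298 km/s.
Δv = Δv₁ + Δv₂ = 0.3983 + 0.2298 = 0.6281 km/s.

Δv = 628 m/s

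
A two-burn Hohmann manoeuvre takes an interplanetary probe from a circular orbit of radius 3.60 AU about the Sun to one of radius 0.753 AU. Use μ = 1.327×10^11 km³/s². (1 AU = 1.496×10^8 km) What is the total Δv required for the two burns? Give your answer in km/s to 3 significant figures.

In km: r₁ = 3.60 × 1.496×10^8 = 5.3856×10^8 km; r₂ = 0.753 × 1.496×10^8 = 1.126488×10^8 km.
Semi-major axis of the transfer orbit: a_t = (5.3856×10^8 + 1.126488×10^8)/2 = 3.256044×10^8 km.
Circular speed at r₁: v₁ = √(μ/r₁) = √(1.327×10^11/5.3856×10^8) = 15.697 km/s.
Transfer-orbit speed at r₁ (vis-viva): v_a = √[μ(2/r₁ − 1/a_t)] = 9.2329 km/s.
First burn Δv₁ = |v_a − v₁| = 6.464 km/s.
At r₂, v₂ = √(μ/r₂) = 34.322 km/s.
Transfer-orbit speed at r₂: v_p = √[μ(2/r₂ − 1/a_t)] = 44.141 km/s.
Second burn Δv₂ = |v₂ − v_p| = 9.819 km/s.
Δv = Δv₁ + Δv₂ = 6.464 + 9.819 = 16.28 km/s.

Δv = 16.3 km/s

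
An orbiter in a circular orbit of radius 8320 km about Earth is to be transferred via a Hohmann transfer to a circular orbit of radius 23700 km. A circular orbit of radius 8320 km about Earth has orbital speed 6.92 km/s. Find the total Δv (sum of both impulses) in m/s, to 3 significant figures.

From the circular-orbit relation v² = μ/r at r = 8320 km: μ = v²r = (6.92)² × 8320 = 3.98415×10^5 km³/s².
Semi-major axis of the transfer orbit: a_t = (8320 + 23700)/2 = 16010 km.
At r₁ the circular-orbit speed is v₁ = √(μ/r₁) = 6.9200 km/s.
On the transfer ellipse at r₁, v² = μ(2/r − 1/a) gives v_p = √[μ(2/r₁ − 1/a_t)] = 8.4195 km/s.
First burn Δv₁ = |v_p − v₁| = 1.4995 km/s.
Circular speed at r₂: v₂ = √(μ/r₂) = 4.1001 km/s.
Transfer-orbit speed at r₂: v_a = √[μ(2/r₂ − 1/a_t)] = 2.9557 km/s.
Second burn Δv₂ = |v₂ − v_a| = 1.1444 km/s.
Δv = Δv₁ + Δv₂ = 1.4995 + 1.1444 = 2.644 km/s.

Δv = 2640 m/s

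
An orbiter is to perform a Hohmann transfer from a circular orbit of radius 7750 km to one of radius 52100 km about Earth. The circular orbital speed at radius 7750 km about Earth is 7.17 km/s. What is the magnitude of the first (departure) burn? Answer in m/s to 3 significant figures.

Δv₁ = 2290 m/s

From the circular-orbit relation v² = μ/r at r = 7750 km: μ = v²r = (7.17)² × 7750 = 3.98419×10^5 km³/s².
The Hohmann ellipse has a_t = (r₁ + r₂)/2 = 29925 km.
On the circular orbit at r = 7750 km, v_c = √(μ/r) = 7.170 km/s.
Transfer-orbit speed at the same r (vis-viva, a = a_t): v_t = √[μ(2/r − 1/a_t)] = 9.461 km/s.
Δv₁ = |v_t − v_c| = |9.461 − 7.170| = 2.291 km/s.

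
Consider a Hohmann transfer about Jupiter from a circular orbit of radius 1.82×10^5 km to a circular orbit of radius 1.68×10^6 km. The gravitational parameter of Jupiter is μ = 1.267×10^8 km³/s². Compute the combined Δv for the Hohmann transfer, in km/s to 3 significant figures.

Δv = 13.9 km/s

The Hohmann ellipse has a_t = (r₁ + r₂)/2 = 9.310×10^5 km.
At r₁ the circular-orbit speed is v₁ = √(μ/r₁) = 26.385 km/s.
Transfer-orbit speed at r₁ (vis-viva): v_p = √[μ(2/r₁ − 1/a_t)] = 35.443 km/s.
First burn Δv₁ = |v_p − v₁| = 9.058 km/s.
At r₂, v₂ = √(μ/r₂) = 8.6843 km/s.
Transfer-orbit speed at r₂: v_a = √[μ(2/r₂ − 1/a_t)] = 3.8397 km/s.
Second burn Δv₂ = |v₂ − v_a| = 4.845 km/s.
Total Δv = Δv₁ + Δv₂ = 13.90 km/s.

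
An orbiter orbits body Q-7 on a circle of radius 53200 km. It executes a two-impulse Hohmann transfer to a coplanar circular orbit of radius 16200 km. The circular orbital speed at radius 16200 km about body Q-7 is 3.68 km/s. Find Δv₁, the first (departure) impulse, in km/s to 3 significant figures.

From the circular-orbit relation v² = μ/r at r = 16200 km: μ = v²r = (3.68)² × 16200 = 2.19387×10^5 km³/s².
The Hohmann ellipse has a_t = (r₁ + r₂)/2 = 34700 km.
On the circular orbit at r = 53200 km, v_c = √(μ/r) = 2.0307 km/s.
Vis-viva on the transfer ellipse at r = 53200 km gives v_t = √[μ(2/r − 1/a_t)] = 1.3875 km/s.
Δv₁ = |v_t − v_c| = |1.3875 − 2.0307| = 0.6432 km/s.

Δv₁ = 0.643 km/s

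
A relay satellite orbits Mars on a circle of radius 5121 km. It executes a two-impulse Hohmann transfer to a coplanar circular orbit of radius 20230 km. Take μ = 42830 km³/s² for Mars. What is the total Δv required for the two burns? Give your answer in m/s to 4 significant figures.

The Hohmann ellipse has a_t = (r₁ + r₂)/2 = 12675.5 km.
Circular speed at r₁: v₁ = √(μ/r₁) = √(42830/5121) = 2.8920 km/s.
On the transfer ellipse at r₁, vis-viva gives v_p = √[μ(2/r₁ − 1/a_t)] = 3.6535 km/s.
First burn Δv₁ = |v_p − v₁| = 0.7615 km/s.
At r₂, v₂ = √(μ/r₂) = 1.455 km/s.
Transfer-orbit speed at r₂: v_a = √[μ(2/r₂ − 1/a_t)] = 0.9248 km/s.
Second burn Δv₂ = |v₂ − v_a| = 0.5302 km/s.
Δv = Δv₁ + Δv₂ = 0.7615 + 0.5302 = 1.292 km/s.

Δv = 1292 m/s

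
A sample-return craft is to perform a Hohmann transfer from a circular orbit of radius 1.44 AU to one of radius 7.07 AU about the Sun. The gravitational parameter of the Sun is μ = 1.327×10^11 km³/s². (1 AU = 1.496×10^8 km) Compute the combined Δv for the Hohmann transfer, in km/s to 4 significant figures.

Δv = 11.86 km/s

In km: r₁ = 1.44 × 1.496×10^8 = 2.15424×10^8 km; r₂ = 7.07 × 1.496×10^8 = 1.057672×10^9 km.
Transfer-ellipse semi-major axis a_t = (r₁ + r₂)/2 = (2.15424×10^8 + 1.057672×10^9)/2 = 6.36548×10^8 km.
Circular speed at r₁: v₁ = √(μ/r₁) = √(1.327×10^11/2.15424×10^8) = 24.8192 km/s.
Transfer-orbit speed at r₁ (vis-viva): v_p = √[μ(2/r₁ − 1/a_t)] = 31.9925 km/s.
First burn Δv₁ = |v_p − v₁| = 7.173 km/s.
Circular speed at r₂: v₂ = √(μ/r₂) = 11.201 km/s.
Transfer-orbit speed at r₂: v_a = √[μ(2/r₂ − 1/a_t)] = 6.5162 km/s.
Second burn Δv₂ = |v₂ − v_a| = 4.685 km/s.
Δv = Δv₁ + Δv₂ = 7.173 + 4.685 = 11.86 km/s.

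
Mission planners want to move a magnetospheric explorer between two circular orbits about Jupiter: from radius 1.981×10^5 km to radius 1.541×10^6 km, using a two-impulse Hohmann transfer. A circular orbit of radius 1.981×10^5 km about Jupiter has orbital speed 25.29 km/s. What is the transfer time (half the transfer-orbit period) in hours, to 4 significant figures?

t = 62.86 hours

From the circular-orbit relation v² = μ/r at r = 1.981×10^5 km: μ = v²r = (25.29)² × 1.981×10^5 = 1.26702×10^8 km³/s².
Transfer-ellipse semi-major axis a_t = (r₁ + r₂)/2 = (1.981×10^5 + 1.541×10^6)/2 = 8.6955×10^5 km.
Transfer time t = π√(a_t³/μ) = π√((8.6955×10^5)³ / 1.26702×10^8) = 2.263×10^5 s.
Converting: 2.263×10^5 s ÷ 3600 s/hour = 62.86 hours.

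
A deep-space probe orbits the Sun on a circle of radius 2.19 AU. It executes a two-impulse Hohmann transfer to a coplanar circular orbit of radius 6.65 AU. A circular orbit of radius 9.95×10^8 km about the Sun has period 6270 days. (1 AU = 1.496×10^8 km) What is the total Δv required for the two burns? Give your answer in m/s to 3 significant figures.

From Kepler's third law T² = 4π²r³/μ at r = 9.95×10^8 km, T = 6270 days = 6270 × 86400 s = 5.41728×10^8 s: μ = 4π²r³/T² = 1.32515×10^11 km³/s².
In km: r₁ = 2.19 × 1.496×10^8 = 3.27624×10^8 km; r₂ = 6.65 × 1.496×10^8 = 9.9484×10^8 km.
The Hohmann ellipse has a_t = (r₁ + r₂)/2 = 6.61232×10^8 km.
Circular speed at r₁: v₁ = √(μ/r₁) = √(1.32515×10^11/3.27624×10^8) = 20.112 km/s.
On the transfer ellipse at r₁, vis-viva gives v_p = √[μ(2/r₁ − 1/a_t)] = 24.669 km/s.
First burn Δv₁ = |v_p − v₁| = 4.557 km/s.
At r₂, v₂ = √(μ/r₂) = 11.541 km/s.
Transfer-orbit speed at r₂: v_a = √[μ(2/r₂ − 1/a_t)] = 8.1240 km/s.
Second burn Δv₂ = |v₂ − v_a| = 3.417 km/s.
Total Δv = Δv₁ + Δv₂ = 7.974 km/s.

Δv = 7970 m/s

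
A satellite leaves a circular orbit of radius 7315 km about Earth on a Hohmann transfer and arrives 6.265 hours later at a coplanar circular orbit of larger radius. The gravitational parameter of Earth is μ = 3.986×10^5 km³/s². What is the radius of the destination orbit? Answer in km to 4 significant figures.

r₂ = 47460 km

Transfer time t = 6.265 hours = 22554 s, and t = π√(a_t³/μ).
So a_t = (μ t²/π²)^(1/3) = (3.986×10^5 × (22554)² / π²)^(1/3) = 27388 km.
Since a_t = (r₁ + r₂)/2, r₂ = 2a_t − r₁ = 2×27388 − 7315 = 47461 km.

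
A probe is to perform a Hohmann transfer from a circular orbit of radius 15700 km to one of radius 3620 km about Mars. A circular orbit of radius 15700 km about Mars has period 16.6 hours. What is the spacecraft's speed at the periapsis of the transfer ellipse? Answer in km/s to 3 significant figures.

From Kepler's third law T² = 4π²r³/μ at r = 15700 km, T = 16.6 hours = 16.6 × 3600 s = 59760 s: μ = 4π²r³/T² = 42779.7 km³/s².
The Hohmann ellipse has a_t = (r₁ + r₂)/2 = 9660 km.
The periapsis of the transfer ellipse is at r = 3620 km.
Applying v² = μ(2/r − 1/a_t): v = 4.383 km/s.

v = 4.38 km/s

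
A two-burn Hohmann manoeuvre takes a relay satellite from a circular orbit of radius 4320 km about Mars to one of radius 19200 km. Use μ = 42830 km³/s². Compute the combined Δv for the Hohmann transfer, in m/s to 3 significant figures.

Δv = 1460 m/s

The Hohmann ellipse has a_t = (r₁ + r₂)/2 = 11760 km.
Circular speed at r₁: v₁ = √(μ/r₁) = √(42830/4320) = 3.1487 km/s.
On the transfer ellipse at r₁, vis-viva equation gives v_p = √[μ(2/r₁ − 1/a_t)] = 4.0233 km/s.
First burn Δv₁ = |v_p − v₁| = 0.8746 km/s.
At r₂, v₂ = √(μ/r₂) = 1.49356 km/s.
Transfer-orbit speed at r₂: v_a = √[μ(2/r₂ − 1/a_t)] = 0.905236 km/s.
Second burn Δv₂ = |v₂ − v_a| = 0.5883 km/s.
Total Δv = Δv₁ + Δv₂ = 1.463 km/s.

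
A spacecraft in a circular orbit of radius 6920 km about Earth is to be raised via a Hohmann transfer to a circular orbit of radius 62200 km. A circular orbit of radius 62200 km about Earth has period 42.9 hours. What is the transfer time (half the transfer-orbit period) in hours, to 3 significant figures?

From Kepler's third law T² = 4π²r³/μ at r = 62200 km, T = 42.9 hours = 42.9 × 3600 s = 1.5444×10^5 s: μ = 4π²r³/T² = 3.98301×10^5 km³/s².
Semi-major axis of the transfer orbit: a_t = (6920 + 62200)/2 = 34560 km.
Half the transfer-orbit period gives t = π√(a_t³/μ) = 31980 s.
Converting: 31980 s ÷ 3600 s/hour = 8.88 hours.

t = 8.88 hours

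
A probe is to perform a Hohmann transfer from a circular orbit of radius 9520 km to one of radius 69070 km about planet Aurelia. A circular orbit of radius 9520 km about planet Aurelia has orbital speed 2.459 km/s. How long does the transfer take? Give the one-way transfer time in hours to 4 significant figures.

From the circular-orbit relation v² = μ/r at r = 9520 km: μ = v²r = (2.459)² × 9520 = 57564.4 km³/s².
Semi-major axis of the transfer orbit: a_t = (9520 + 69070)/2 = 39295 km.
Half the transfer-orbit period gives t = π√(a_t³/μ) = 1.020×10^5 s.
Converting: 1.020×10^5 s ÷ 3600 s/hour = 28.33 hours.

t = 28.33 hours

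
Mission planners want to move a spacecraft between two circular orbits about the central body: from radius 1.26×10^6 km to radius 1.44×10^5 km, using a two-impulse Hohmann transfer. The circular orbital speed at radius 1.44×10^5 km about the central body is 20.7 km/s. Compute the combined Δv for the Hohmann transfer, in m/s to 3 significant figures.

From the circular-orbit relation v² = μ/r at r = 1.44×10^5 km: μ = v²r = (20.7)² × 1.44×10^5 = 6.17026×10^7 km³/s².
Semi-major axis of the transfer orbit: a_t = (1.260×10^6 + 1.440×10^5)/2 = 7.020×10^5 km.
Circular speed at r₁: v₁ = √(μ/r₁) = √(6.17026×10^7/1.260×10^6) = 6.99788 km/s.
On the transfer ellipse at r₁, v² = μ(2/r − 1/a) gives v_a = √[μ(2/r₁ − 1/a_t)] = 3.16941 km/s.
First burn Δv₁ = |v_a − v₁| = 3.828 km/s.
At r₂, v₂ = √(μ/r₂) = 20.700 km/s.
Transfer-orbit speed at r₂: v_p = √[μ(2/r₂ − 1/a_t)] = 27.732 km/s.
Second burn Δv₂ = |v₂ − v_p| = 7.032 km/s.
Total Δv = Δv₁ + Δv₂ = 10.86 km/s.

Δv = 10900 m/s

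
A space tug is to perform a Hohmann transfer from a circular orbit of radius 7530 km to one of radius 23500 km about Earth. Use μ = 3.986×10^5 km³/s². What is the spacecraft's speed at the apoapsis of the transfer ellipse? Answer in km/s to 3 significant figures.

Transfer-ellipse semi-major axis a_t = (r₁ + r₂)/2 = (7530 + 23500)/2 = 15515 km.
At apoapsis, r = 23500 km.
Vis-viva: v = √[μ(2/r − 1/a_t)] = √[3.986×10^5 × (2/23500 − 1/15515)] = 2.869 km/s.

v = 2.87 km/s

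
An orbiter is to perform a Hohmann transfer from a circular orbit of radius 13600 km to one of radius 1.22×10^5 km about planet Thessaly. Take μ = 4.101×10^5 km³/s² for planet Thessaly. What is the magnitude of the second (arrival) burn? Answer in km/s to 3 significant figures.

Δv₂ = 1.01 km/s

Transfer-ellipse semi-major axis a_t = (r₁ + r₂)/2 = (13600 + 1.220×10^5)/2 = 67800 km.
On the circular orbit at r = 1.220×10^5 km, v_c = √(μ/r) = 1.833 km/s.
Transfer-orbit speed at the same r (vis-viva, a = a_t): v_t = √[μ(2/r − 1/a_t)] = 0.8211 km/s.
Δv₂ = |v_t − v_c| = |0.8211 − 1.833| = 1.012 km/s.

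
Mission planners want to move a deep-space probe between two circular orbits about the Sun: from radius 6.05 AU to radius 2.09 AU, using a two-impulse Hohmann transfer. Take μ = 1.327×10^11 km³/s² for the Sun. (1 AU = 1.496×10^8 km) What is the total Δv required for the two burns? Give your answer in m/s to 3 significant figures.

Δv = 7950 m/s

In km: r₁ = 6.05 × 1.496×10^8 = 9.0508×10^8 km; r₂ = 2.09 × 1.496×10^8 = 3.12664×10^8 km.
Transfer-ellipse semi-major axis a_t = (r₁ + r₂)/2 = (9.0508×10^8 + 3.12664×10^8)/2 = 6.08872×10^8 km.
At r₁ the circular-orbit speed is v₁ = √(μ/r₁) = 12.109 km/s.
On the transfer ellipse at r₁, v² = μ(2/r − 1/a) gives v_a = √[μ(2/r₁ − 1/a_t)] = 8.6770 km/s.
First burn Δv₁ = |v_a − v₁| = 3.432 km/s.
Circular speed at r₂: v₂ = √(μ/r₂) = 20.6014 km/s.
Transfer-orbit speed at r₂: v_p = √[μ(2/r₂ − 1/a_t)] = 25.1175 km/s.
Second burn Δv₂ = |v₂ − v_p| = 4.516 km/s.
Total Δv = Δv₁ + Δv₂ = 7.948 km/s.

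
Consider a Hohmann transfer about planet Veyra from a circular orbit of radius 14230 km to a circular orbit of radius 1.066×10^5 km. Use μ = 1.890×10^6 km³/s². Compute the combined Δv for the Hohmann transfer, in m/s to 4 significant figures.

Transfer-ellipse semi-major axis a_t = (r₁ + r₂)/2 = (14230 + 1.066×10^5)/2 = 60415 km.
At r₁ the circular-orbit speed is v₁ = √(μ/r₁) = 11.525 km/s.
Transfer-orbit speed at r₁ (vis-viva): v_p = √[μ(2/r₁ − 1/a_t)] = 15.309 km/s.
First burn Δv₁ = |v_p − v₁| = 3.784 km/s.
At r₂, v₂ = √(μ/r₂) = 4.211 km/s.
Transfer-orbit speed at r₂: v_a = √[μ(2/r₂ − 1/a_t)] = 2.044 km/s.
Second burn Δv₂ = |v₂ − v_a| = 2.167 km/s.
Total Δv = Δv₁ + Δv₂ = 5.951 km/s.

Δv = 5951 m/s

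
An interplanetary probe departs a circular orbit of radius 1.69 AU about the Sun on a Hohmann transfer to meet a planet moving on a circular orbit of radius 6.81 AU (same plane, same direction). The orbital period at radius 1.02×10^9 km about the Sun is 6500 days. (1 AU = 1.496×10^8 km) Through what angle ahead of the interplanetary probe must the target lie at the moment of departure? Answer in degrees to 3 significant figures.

From Kepler's third law T² = 4π²r³/μ at r = 1.02×10^9 km, T = 6500 days = 6500 × 86400 s = 5.616×10^8 s: μ = 4π²r³/T² = 1.32833×10^11 km³/s².
In km: r₁ = 1.69 × 1.496×10^8 = 2.52824×10^8 km; r₂ = 6.81 × 1.496×10^8 = 1.018776×10^9 km.
The Hohmann ellipse has a_t = (r₁ + r₂)/2 = 6.358×10^8 km.
The half-period of the transfer ellipse is t = π√(a_t³/μ) = 1.38190×10^8 s.
Target angular speed ω₂ = √(μ/r₂³) = 1.12082×10^-8 rad/s.
Angle swept by the target during transfer: ω₂·t = 1.54886 rad = 88.74°.
The interplanetary probe traverses 180° on the transfer ellipse, so the target must lead by 180° − 88.74° = 91.3°.

φ = 91.3°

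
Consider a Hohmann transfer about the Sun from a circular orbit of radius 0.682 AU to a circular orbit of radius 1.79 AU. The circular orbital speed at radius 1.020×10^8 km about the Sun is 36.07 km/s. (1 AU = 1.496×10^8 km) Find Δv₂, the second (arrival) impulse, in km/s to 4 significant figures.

From the circular-orbit relation v² = μ/r at r = 1.020×10^8 km: μ = v²r = (36.07)² × 1.020×10^8 = 1.32707×10^11 km³/s².
In km: r₁ = 0.682 × 1.496×10^8 = 1.020272×10^8 km; r₂ = 1.79 × 1.496×10^8 = 2.67784×10^8 km.
Semi-major axis of the transfer orbit: a_t = (1.020272×10^8 + 2.67784×10^8)/2 = 1.849056×10^8 km.
Circular speed at r = 2.67784×10^8 km: v_c = √(μ/r) = 22.261 km/s.
Vis-viva on the transfer ellipse at r = 2.67784×10^8 km gives v_t = √[μ(2/r − 1/a_t)] = 16.536 km/s.
Δv₂ = |v_t − v_c| = |16.536 − 22.261| = 5.725 km/s.

Δv₂ = 5.725 km/s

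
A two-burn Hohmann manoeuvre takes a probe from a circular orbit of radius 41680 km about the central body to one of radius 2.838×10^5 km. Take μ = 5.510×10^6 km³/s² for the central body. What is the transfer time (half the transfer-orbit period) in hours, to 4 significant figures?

The Hohmann ellipse has a_t = (r₁ + r₂)/2 = 1.6274×10^5 km.
Transfer time t = π√(a_t³/μ) = π√((1.6274×10^5)³ / 5.510×10^6) = 87860 s.
Converting: 87860 s ÷ 3600 s/hour = 24.41 hours.

t = 24.41 hours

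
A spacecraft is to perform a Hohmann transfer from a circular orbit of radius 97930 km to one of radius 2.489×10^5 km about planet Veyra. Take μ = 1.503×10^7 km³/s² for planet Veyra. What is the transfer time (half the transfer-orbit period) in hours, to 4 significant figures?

t = 16.26 hours

Transfer-ellipse semi-major axis a_t = (r₁ + r₂)/2 = (97930 + 2.489×10^5)/2 = 1.73415×10^5 km.
Half the transfer-orbit period gives t = π√(a_t³/μ) = 58520 s.
Converting: 58520 s ÷ 3600 s/hour = 16.26 hours.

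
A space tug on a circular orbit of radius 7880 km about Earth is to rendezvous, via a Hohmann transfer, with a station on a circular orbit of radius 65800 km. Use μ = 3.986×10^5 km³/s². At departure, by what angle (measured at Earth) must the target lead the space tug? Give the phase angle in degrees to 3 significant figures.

φ = 105°

The Hohmann ellipse has a_t = (r₁ + r₂)/2 = 36840 km.
Transfer time t = π√(a_t³/μ) = 35185 s.
The target's mean motion on its circular orbit is ω₂ = √(μ/r₂³) = 3.7405×10^-5 rad/s.
Angle swept by the target during transfer: ω₂·t = 1.3161 rad = 75.41°.
The space tug traverses 180° on the transfer ellipse, so the target must lead by 180° − 75.41° = 105°.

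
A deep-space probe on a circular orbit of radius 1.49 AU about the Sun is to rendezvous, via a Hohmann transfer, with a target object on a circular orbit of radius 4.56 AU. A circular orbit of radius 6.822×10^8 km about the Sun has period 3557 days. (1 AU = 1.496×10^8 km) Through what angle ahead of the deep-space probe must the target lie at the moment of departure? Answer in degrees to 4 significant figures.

From Kepler's third law T² = 4π²r³/μ at r = 6.822×10^8 km, T = 3557 days = 3557 × 86400 s = 3.073248×10^8 s: μ = 4π²r³/T² = 1.32709×10^11 km³/s².
In km: r₁ = 1.49 × 1.496×10^8 = 2.22904×10^8 km; r₂ = 4.56 × 1.496×10^8 = 6.82176×10^8 km.
Transfer-ellipse semi-major axis a_t = (r₁ + r₂)/2 = (2.22904×10^8 + 6.82176×10^8)/2 = 4.5254×10^8 km.
The half-period of the transfer ellipse is t = π√(a_t³/μ) = 8.30205×10^7 s.
The target's mean motion on its circular orbit is ω₂ = √(μ/r₂³) = 2.04459×10^-8 rad/s.
Angle swept by the target during transfer: ω₂·t = 1.69743 rad = 97.26°.
Arrival is 180° from departure on the ellipse, so φ = 180° − 97.26° = 82.74°.

φ = 82.74°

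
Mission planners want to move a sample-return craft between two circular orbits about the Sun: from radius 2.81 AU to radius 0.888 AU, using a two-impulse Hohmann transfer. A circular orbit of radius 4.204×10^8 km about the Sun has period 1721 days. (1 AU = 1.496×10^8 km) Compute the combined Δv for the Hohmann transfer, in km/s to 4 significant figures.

From Kepler's third law T² = 4π²r³/μ at r = 4.204×10^8 km, T = 1721 days = 1721 × 86400 s = 1.486944×10^8 s: μ = 4π²r³/T² = 1.32666×10^11 km³/s².
In km: r₁ = 2.81 × 1.496×10^8 = 4.20376×10^8 km; r₂ = 0.888 × 1.496×10^8 = 1.328448×10^8 km.
Semi-major axis of the transfer orbit: a_t = (4.20376×10^8 + 1.328448×10^8)/2 = 2.766104×10^8 km.
At r₁ the circular-orbit speed is v₁ = √(μ/r₁) = 17.765 km/s.
On the transfer ellipse at r₁, v² = μ(2/r − 1/a) gives v_a = √[μ(2/r₁ − 1/a_t)] = 12.311 km/s.
First burn Δv₁ = |v_a − v₁| = 5.454 km/s.
Circular speed at r₂: v₂ = √(μ/r₂) = 31.6015 km/s.
Transfer-orbit speed at r₂: v_p = √[μ(2/r₂ − 1/a_t)] = 38.9576 km/s.
Second burn Δv₂ = |v₂ − v_p| = 7.356 km/s.
Δv = Δv₁ + Δv₂ = 5.454 + 7.356 = 12.81 km/s.

Δv = 12.81 km/s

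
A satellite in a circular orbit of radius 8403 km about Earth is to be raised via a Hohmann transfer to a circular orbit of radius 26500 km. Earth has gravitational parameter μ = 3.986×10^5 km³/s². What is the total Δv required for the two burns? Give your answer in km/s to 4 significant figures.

Δv = 2.787 km/s

The Hohmann ellipse has a_t = (r₁ + r₂)/2 = 17451.5 km.
Circular speed at r₁: v₁ = √(μ/r₁) = √(3.986×10^5/8403) = 6.887 km/s.
Transfer-orbit speed at r₁ (v² = μ(2/r − 1/a)): v_p = √[μ(2/r₁ − 1/a_t)] = 8.487 km/s.
First burn Δv₁ = |v_p − v₁| = 1.600 km/s.
Circular speed at r₂: v₂ = √(μ/r₂) = 3.878 km/s.
Transfer-orbit speed at r₂: v_a = √[μ(2/r₂ − 1/a_t)] = 2.691 km/s.
Second burn Δv₂ = |v₂ − v_a| = 1.187 km/s.
Total Δv = Δv₁ + Δv₂ = 2.787 km/s.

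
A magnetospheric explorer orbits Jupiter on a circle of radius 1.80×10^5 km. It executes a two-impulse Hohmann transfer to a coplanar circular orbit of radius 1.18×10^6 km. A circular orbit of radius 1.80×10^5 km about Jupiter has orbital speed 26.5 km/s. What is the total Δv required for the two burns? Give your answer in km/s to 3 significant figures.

From the circular-orbit relation v² = μ/r at r = 1.80×10^5 km: μ = v²r = (26.5)² × 1.80×10^5 = 1.26405×10^8 km³/s².
Semi-major axis of the transfer orbit: a_t = (1.800×10^5 + 1.180×10^6)/2 = 6.800×10^5 km.
Circular speed at r₁: v₁ = √(μ/r₁) = √(1.26405×10^8/1.800×10^5) = 26.500 km/s.
Transfer-orbit speed at r₁ (vis-viva equation): v_p = √[μ(2/r₁ − 1/a_t)] = 34.909 km/s.
First burn Δv₁ = |v_p − v₁| = 8.409 km/s.
At r₂, v₂ = √(μ/r₂) = 10.35 km/s.
Transfer-orbit speed at r₂: v_a = √[μ(2/r₂ − 1/a_t)] = 5.325 km/s.
Second burn Δv₂ = |v₂ − v_a| = 5.025 km/s.
Total Δv = Δv₁ + Δv₂ = 13.43 km/s.

Δv = 13.4 km/s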